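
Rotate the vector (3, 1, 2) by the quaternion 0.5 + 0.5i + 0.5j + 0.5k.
(2, 3, 1)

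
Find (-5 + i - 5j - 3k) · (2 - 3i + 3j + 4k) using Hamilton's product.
20 + 6i - 20j - 38k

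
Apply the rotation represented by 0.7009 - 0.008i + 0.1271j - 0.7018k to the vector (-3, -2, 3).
(-1.343, 2.426, 3.783)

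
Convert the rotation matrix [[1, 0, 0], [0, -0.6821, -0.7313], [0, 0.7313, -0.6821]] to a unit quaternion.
0.3987 + 0.9171i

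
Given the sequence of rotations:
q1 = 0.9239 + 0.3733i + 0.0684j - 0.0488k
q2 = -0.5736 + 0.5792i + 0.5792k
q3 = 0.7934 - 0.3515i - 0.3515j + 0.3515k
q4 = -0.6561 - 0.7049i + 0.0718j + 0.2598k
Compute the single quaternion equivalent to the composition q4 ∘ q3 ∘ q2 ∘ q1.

q2 · q1 = -0.7179 + 0.2814i + 0.2052j + 0.6027k
q3 · q2 · q1 = -0.6104 + 0.1916i + 0.7259j + 0.2526k
q4 · q3 · q2 · q1 = 0.4178 + 0.1341i - 0.2923j - 0.8498k
0.4178 + 0.1341i - 0.2923j - 0.8498k


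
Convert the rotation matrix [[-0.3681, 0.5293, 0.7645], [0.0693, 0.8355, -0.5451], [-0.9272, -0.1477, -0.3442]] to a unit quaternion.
0.5299 + 0.1875i + 0.7981j - 0.217k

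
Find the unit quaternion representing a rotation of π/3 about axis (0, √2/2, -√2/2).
0.866 + 0.3536j - 0.3536k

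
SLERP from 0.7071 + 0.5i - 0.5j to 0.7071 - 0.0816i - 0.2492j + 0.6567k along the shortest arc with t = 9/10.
0.7382 - 0.0174i - 0.2894j + 0.6091k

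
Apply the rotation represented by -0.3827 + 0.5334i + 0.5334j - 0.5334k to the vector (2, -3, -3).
(2.173, 2.851, 3.025)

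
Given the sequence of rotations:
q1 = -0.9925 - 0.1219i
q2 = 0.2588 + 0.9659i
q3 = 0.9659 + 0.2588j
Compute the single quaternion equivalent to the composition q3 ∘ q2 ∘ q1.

q2 · q1 = -0.1391 - 0.9902i
q3 · q2 · q1 = -0.1344 - 0.9564i - 0.036j + 0.2563k
-0.1344 - 0.9564i - 0.036j + 0.2563k


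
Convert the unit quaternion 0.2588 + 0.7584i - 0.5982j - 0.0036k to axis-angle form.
axis = (0.7851, -0.6193, -0.0037), θ = 5π/6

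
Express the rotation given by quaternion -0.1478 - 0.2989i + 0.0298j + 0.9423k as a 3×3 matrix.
[[-0.7776, 0.2607, -0.5721], [-0.2964, -0.9545, -0.0322], [-0.5545, 0.1445, 0.8195]]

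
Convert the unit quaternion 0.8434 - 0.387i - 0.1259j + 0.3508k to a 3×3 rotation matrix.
[[0.7222, -0.4943, -0.4839], [0.6892, 0.4543, 0.5645], [-0.0592, -0.7411, 0.6688]]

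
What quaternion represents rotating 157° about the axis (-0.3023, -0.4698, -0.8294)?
0.1994 - 0.2962i - 0.4604j - 0.8127k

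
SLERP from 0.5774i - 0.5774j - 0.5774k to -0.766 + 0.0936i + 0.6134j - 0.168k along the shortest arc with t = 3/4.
0.6685 + 0.1158i - 0.7329j - 0.0509k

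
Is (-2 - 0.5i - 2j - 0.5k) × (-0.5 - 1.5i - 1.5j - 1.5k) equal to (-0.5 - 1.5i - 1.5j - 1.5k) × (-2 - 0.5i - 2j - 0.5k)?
No: pq = -3.5 + 5.5i + 4j + k ≠ -3.5 + i + 4j + 5.5k = qp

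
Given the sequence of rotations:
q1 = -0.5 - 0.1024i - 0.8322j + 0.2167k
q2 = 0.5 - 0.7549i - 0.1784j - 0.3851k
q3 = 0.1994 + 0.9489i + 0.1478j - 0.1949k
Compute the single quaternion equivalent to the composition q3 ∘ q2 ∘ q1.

q2 · q1 = -0.3923 - 0.0329i - 0.1239j + 0.9109k
q3 · q2 · q1 = 0.1488 - 0.2683i - 0.9406j + 0.1454k
0.1488 - 0.2683i - 0.9406j + 0.1454k


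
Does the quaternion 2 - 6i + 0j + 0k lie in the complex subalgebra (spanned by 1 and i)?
Yes. The quaternion 2 - 6i has j- and k-coefficients y = z = 0, so it lies in the complex subalgebra spanned by 1 and i.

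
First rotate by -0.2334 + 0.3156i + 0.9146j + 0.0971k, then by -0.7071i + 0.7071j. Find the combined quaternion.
-0.4236 + 0.2337i - 0.0964j - 0.8699k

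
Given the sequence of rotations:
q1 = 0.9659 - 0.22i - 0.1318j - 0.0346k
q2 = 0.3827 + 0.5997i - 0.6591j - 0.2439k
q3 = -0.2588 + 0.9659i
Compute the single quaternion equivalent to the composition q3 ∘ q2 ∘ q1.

q2 · q1 = 0.4063 + 0.4857i - 0.6127j - 0.4729k
q3 · q2 · q1 = -0.5743 + 0.2667i + 0.6153j - 0.4694k
-0.5743 + 0.2667i + 0.6153j - 0.4694k


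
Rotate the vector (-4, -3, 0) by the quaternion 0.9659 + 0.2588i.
(-4, -2.598, -1.5)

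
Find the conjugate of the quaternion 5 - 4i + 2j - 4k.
5 + 4i - 2j + 4k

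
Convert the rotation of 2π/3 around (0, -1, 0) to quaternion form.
0.5 - 0.866j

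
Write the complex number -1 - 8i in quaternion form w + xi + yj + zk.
-1 - 8i + 0j + 0k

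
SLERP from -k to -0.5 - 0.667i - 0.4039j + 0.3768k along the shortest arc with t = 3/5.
0.3521 + 0.4697i + 0.2844j - 0.7579k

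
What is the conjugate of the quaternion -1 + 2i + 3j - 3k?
-1 - 2i - 3j + 3k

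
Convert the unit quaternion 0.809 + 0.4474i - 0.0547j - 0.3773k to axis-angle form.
axis = (0.7611, -0.0931, -0.6419), θ = 72°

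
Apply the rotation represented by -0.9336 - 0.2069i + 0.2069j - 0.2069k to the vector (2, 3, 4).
(-0.961, 1.2, 5.161)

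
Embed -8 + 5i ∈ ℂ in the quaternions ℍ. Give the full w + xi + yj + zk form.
-8 + 5i + 0j + 0k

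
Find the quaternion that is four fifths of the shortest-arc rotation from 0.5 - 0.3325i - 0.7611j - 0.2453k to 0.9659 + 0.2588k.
0.9646 - 0.0826i - 0.1892j + 0.1642k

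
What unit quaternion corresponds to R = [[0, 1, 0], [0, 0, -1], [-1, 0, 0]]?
-0.5 - 0.5i - 0.5j + 0.5k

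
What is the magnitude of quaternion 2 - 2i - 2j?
√12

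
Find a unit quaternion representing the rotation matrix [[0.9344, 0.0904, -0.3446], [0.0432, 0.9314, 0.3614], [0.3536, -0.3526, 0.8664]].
0.9659 - 0.1848i - 0.1807j - 0.0122k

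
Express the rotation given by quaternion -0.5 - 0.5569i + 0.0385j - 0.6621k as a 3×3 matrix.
[[0.1203, -0.705, 0.6989], [0.6192, -0.497, -0.6079], [0.7759, 0.5059, 0.3768]]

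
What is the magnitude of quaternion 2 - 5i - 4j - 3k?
√54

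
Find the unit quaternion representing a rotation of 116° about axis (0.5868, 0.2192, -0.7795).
0.5299 + 0.4976i + 0.1859j - 0.6611k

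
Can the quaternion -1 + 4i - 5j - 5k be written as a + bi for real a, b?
No. The quaternion -1 + 4i - 5j - 5k has j-coefficient y = -5 and k-coefficient z = -5, not both zero, so it does not lie in the complex subalgebra spanned by 1 and i.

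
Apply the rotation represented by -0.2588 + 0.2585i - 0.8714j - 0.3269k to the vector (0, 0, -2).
(-0.564, -1.407, 1.305)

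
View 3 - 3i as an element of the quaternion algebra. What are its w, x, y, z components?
3 - 3i + 0j + 0k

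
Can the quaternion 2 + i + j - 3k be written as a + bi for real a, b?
No. The quaternion 2 + i + j - 3k has j-coefficient y = 1 and k-coefficient z = -3, not both zero, so it does not lie in the complex subalgebra spanned by 1 and i.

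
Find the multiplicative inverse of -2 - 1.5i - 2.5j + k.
-0.1481 + 0.1111i + 0.1852j - 0.0741k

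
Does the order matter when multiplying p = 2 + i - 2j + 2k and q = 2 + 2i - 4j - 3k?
Yes: pq = 20i - 5j - 2k ≠ -8i - 19j - 2k = qp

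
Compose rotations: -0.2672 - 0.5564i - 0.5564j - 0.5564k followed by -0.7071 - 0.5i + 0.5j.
0.1889 + 0.2488i - 0.0184j + 0.9498k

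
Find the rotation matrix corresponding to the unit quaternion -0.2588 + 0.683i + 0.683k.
[[0.067, 0.3535, 0.933], [-0.3535, -0.866, 0.3535], [0.933, -0.3535, 0.067]]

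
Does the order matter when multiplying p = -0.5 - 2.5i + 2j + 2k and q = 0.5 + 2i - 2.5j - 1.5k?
Yes: pq = 12.75 - 0.25i + 2.5j + 4k ≠ 12.75 - 4.25i + 2j - 0.5k = qp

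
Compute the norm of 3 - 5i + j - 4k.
√51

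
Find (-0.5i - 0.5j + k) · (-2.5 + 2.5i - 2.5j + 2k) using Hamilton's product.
-2 + 2.75i + 4.75j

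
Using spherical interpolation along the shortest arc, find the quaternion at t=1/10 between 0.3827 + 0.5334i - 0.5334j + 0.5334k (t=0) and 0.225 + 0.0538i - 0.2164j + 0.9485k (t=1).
0.3754 + 0.4947i - 0.5126j + 0.5929k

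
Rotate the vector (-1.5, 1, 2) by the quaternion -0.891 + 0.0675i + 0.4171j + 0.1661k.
(-1.985, 1.813, 0.156)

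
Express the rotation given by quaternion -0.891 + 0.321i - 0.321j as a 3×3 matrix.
[[0.7939, -0.2061, 0.572], [-0.2061, 0.7939, 0.572], [-0.572, -0.572, 0.5878]]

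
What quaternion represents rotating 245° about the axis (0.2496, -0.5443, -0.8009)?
-0.5373 + 0.2105i - 0.4591j - 0.6755k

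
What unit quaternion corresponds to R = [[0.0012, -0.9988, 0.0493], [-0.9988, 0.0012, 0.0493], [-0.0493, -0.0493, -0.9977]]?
0.0349 - 0.7067i + 0.7067j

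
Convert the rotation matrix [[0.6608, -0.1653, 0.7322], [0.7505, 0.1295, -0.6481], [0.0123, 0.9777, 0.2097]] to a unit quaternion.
0.7071 + 0.5748i + 0.2545j + 0.3238k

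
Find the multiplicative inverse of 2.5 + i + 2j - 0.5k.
0.2174 - 0.087i - 0.1739j + 0.0435k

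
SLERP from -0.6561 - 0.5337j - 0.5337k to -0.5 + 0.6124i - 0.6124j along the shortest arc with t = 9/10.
-0.5354 + 0.5647i - 0.6252j - 0.0604k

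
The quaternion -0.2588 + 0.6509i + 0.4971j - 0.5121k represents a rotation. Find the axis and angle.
axis = (0.6739, 0.5146, -0.5302), θ = 7π/6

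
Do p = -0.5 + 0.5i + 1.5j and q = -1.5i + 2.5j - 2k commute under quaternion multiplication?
No: pq = -3 - 2.25i - 0.25j + 4.5k ≠ -3 + 3.75i - 2.25j - 2.5k = qp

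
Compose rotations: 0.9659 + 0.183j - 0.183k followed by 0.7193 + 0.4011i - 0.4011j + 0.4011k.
0.8416 + 0.3874i - 0.1824j + 0.3292k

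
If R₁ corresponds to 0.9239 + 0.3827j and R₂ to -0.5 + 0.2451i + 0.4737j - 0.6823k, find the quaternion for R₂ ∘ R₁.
-0.6432 + 0.4876i + 0.2463j - 0.5366k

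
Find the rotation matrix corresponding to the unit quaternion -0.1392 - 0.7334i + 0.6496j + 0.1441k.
[[0.1145, -0.9127, -0.3922], [-0.993, -0.1173, -0.017], [-0.0305, 0.3914, -0.9197]]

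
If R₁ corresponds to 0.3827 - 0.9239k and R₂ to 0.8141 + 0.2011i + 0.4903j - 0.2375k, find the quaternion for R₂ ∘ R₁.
0.0921 - 0.376i + 0.3734j - 0.843k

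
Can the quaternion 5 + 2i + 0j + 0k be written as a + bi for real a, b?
Yes. The quaternion 5 + 2i has j- and k-coefficients y = z = 0, so it lies in the complex subalgebra spanned by 1 and i.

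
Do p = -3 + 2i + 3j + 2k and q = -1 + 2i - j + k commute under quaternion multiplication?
No: pq = -3i + 2j - 13k ≠ -13i - 2j + 3k = qp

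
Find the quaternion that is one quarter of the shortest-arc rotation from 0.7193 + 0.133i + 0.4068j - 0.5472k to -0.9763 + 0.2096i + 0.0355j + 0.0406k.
0.8394 + 0.0466i + 0.3111j - 0.4431k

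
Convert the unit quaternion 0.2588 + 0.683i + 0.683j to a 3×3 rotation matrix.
[[0.067, 0.933, 0.3535], [0.933, 0.067, -0.3535], [-0.3535, 0.3535, -0.866]]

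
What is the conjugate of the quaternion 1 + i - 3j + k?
1 - i + 3j - k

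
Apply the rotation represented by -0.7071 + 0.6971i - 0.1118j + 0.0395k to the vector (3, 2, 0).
(2.716, -0.585, -2.298)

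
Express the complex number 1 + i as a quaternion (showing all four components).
1 + i + 0j + 0k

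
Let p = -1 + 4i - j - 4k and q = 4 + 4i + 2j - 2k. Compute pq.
-26 + 22i - 14j - 2k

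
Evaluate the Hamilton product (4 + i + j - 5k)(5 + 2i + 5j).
13 + 38i + 15j - 22k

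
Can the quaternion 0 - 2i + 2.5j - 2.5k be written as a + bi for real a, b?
No. The quaternion -2i + 2.5j - 2.5k has j-coefficient y = 2.5 and k-coefficient z = -2.5, not both zero, so it does not lie in the complex subalgebra spanned by 1 and i.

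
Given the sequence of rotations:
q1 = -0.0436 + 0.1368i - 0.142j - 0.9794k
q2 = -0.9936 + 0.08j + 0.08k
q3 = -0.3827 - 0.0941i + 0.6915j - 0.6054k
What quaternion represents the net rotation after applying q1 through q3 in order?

q2 · q1 = 0.133 - 0.2029i + 0.1485j + 0.9587k
q3 · q2 · q1 = 0.4077 + 0.818i + 0.2482j - 0.3211k
0.4077 + 0.818i + 0.2482j - 0.3211k


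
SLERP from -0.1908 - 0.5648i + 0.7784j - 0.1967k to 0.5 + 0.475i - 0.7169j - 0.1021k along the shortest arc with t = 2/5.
-0.3227 - 0.5417i + 0.7722j - 0.0786k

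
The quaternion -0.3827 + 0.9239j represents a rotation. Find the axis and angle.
axis = (0, 1, 0), θ = 5π/4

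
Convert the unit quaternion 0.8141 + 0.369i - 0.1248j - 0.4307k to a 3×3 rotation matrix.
[[0.5978, 0.6092, -0.5211], [-0.7934, 0.3567, -0.4933], [-0.1147, 0.7083, 0.6965]]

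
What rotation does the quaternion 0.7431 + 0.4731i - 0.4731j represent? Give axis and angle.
axis = (√2/2, -√2/2, 0), θ = 84°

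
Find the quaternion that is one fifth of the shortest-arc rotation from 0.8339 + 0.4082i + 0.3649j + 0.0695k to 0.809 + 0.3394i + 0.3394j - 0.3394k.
0.8407 + 0.3999i + 0.3649j - 0.0136k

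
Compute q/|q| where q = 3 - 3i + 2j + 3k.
0.5388 - 0.5388i + 0.3592j + 0.5388k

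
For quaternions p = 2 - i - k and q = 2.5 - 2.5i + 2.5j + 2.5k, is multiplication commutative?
No: pq = 5 - 5i + 10j ≠ 5 - 10i + 5k = qp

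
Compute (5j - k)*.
-5j + k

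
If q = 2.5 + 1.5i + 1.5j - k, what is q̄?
2.5 - 1.5i - 1.5j + k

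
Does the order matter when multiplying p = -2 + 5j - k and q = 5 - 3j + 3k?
Yes: pq = 8 + 12i + 31j - 11k ≠ 8 - 12i + 31j - 11k = qp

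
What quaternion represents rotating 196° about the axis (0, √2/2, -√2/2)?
-0.1392 + 0.7002j - 0.7002k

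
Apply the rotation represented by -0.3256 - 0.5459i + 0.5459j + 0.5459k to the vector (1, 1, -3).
(2.422, -1.865, 1.287)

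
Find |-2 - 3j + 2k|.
√17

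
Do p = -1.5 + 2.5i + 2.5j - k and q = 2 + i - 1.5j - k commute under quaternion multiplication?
No: pq = -2.75 - 0.5i + 8.75j - 6.75k ≠ -2.75 + 7.5i + 5.75j + 5.75k = qp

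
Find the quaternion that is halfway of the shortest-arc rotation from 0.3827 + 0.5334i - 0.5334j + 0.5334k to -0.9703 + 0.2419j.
0.7811 + 0.3079i - 0.4476j + 0.3079k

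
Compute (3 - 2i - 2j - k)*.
3 + 2i + 2j + k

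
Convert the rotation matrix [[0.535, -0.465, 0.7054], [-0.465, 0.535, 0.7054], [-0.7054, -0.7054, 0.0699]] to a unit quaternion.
0.7314 - 0.4822i + 0.4822j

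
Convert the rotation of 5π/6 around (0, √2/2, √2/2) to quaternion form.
0.2588 + 0.683j + 0.683k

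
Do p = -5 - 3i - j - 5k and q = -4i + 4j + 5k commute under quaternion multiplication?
No: pq = 17 + 35i + 15j - 41k ≠ 17 + 5i - 55j - 9k = qp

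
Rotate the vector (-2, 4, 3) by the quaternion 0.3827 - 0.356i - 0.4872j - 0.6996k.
(4.812, 2.31, 0.71)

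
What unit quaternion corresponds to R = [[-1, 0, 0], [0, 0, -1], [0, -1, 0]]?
-0.7071j + 0.7071k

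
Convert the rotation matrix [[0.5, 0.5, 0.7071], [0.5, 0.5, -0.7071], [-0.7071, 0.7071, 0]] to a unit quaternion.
0.7071 + 0.5i + 0.5j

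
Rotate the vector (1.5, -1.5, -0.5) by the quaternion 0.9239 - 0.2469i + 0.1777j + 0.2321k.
(1.912, -0.913, -0.511)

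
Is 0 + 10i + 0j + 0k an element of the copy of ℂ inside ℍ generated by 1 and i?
Yes. The quaternion 10i has j- and k-coefficients y = z = 0, so it lies in the complex subalgebra spanned by 1 and i.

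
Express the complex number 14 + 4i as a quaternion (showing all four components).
14 + 4i + 0j + 0k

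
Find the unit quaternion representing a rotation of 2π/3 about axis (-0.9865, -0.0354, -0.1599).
0.5 - 0.8543i - 0.0307j - 0.1385k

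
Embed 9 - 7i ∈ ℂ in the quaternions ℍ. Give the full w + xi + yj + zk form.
9 - 7i + 0j + 0k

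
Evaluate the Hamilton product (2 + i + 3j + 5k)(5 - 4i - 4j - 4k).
46 + 5i - 9j + 25k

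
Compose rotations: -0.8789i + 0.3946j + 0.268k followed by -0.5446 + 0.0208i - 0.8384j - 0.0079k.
0.3512 + 0.2571i - 0.2135j - 0.8746k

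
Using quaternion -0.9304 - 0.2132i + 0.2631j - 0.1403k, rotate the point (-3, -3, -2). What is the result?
(-0.487, -2.115, -4.158)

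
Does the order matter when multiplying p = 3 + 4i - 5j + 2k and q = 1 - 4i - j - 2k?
Yes: pq = 18 + 4i - 8j - 28k ≠ 18 - 20i - 8j + 20k = qp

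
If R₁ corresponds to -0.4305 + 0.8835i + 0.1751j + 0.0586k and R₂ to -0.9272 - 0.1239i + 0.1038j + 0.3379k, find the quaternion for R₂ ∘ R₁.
0.4706 - 0.8189i + 0.0988j - 0.3132k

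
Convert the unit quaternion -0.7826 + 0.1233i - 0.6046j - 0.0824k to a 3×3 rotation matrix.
[[0.2553, -0.2781, 0.926], [-0.0201, 0.956, 0.2926], [-0.9666, -0.0934, 0.2385]]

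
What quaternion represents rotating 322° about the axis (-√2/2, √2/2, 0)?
-0.9455 - 0.2302i + 0.2302j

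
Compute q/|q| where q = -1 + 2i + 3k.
-0.2673 + 0.5345i + 0.8018k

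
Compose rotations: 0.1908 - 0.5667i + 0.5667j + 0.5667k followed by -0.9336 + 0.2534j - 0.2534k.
-0.1781 + 0.8163i - 0.3371j - 0.4338k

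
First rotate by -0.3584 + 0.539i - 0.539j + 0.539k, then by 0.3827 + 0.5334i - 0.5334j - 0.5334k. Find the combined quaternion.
-0.4247 - 0.5599i - 0.5901j + 0.3974k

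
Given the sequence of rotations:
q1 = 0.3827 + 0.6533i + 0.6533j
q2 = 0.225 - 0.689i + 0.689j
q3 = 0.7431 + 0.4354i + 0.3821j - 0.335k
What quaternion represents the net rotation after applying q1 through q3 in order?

q2 · q1 = 0.0861 - 0.1167i + 0.4107j - 0.9002k
q3 · q2 · q1 = -0.3437 - 0.2556i + 0.7691j - 0.4744k
-0.3437 - 0.2556i + 0.7691j - 0.4744k


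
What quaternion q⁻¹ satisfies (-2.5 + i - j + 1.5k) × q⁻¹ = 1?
-0.2381 - 0.0952i + 0.0952j - 0.1429k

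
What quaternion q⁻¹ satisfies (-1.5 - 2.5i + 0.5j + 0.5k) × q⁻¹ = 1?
-0.1667 + 0.2778i - 0.0556j - 0.0556k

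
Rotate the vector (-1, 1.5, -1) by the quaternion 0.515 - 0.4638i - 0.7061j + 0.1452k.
(1.659, -0.286, -1.189)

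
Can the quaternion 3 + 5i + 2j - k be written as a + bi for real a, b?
No. The quaternion 3 + 5i + 2j - k has j-coefficient y = 2 and k-coefficient z = -1, not both zero, so it does not lie in the complex subalgebra spanned by 1 and i.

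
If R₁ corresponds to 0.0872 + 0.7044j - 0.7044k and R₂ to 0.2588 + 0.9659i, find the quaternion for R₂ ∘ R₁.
0.0226 + 0.0842i + 0.8627j + 0.4981k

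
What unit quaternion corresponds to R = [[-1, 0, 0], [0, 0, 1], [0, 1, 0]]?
0.7071j + 0.7071k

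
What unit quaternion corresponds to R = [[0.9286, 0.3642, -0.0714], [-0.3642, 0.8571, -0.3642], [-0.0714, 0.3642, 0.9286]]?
0.9636 + 0.189i - 0.189k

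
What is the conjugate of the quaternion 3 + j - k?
3 - j + k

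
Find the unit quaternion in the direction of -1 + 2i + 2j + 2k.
-0.2774 + 0.5547i + 0.5547j + 0.5547k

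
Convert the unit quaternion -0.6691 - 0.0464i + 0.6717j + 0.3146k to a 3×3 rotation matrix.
[[-0.1003, 0.3587, -0.9281], [-0.4833, 0.7977, 0.3605], [0.8697, 0.4847, 0.0933]]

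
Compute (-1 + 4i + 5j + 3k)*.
-1 - 4i - 5j - 3k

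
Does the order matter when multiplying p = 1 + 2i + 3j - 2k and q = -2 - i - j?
Yes: pq = 3 - 7i - 5j + 5k ≠ 3 - 3i - 9j + 3k = qp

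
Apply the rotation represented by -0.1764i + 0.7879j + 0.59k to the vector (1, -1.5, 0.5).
(-0.625, -0.175, -1.755)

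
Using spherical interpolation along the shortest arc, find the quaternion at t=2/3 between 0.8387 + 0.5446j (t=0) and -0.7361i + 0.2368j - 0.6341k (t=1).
0.3909 - 0.6085i + 0.4496j - 0.5242k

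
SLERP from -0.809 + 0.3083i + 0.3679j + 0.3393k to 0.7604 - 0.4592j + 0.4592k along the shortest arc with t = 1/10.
-0.8346 + 0.2849i + 0.3925j + 0.261k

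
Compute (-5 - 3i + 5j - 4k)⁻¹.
-0.0667 + 0.04i - 0.0667j + 0.0533k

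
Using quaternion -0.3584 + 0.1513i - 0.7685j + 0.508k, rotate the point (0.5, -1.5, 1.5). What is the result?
(0.511, -1.964, 0.795)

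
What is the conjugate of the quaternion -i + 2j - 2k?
i - 2j + 2k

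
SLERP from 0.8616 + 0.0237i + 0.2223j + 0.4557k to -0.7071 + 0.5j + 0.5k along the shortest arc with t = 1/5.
0.9591 + 0.0212i + 0.0656j + 0.2744k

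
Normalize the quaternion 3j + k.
0.9487j + 0.3162k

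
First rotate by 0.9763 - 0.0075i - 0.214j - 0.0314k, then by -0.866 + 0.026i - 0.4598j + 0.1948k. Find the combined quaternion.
-0.9376 + 0.088i - 0.2642j + 0.2084k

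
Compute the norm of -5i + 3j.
√34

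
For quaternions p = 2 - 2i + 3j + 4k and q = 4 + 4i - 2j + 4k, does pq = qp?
No: pq = 6 + 20i + 32j + 16k ≠ 6 - 20i - 16j + 32k = qp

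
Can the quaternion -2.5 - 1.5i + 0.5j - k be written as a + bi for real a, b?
No. The quaternion -2.5 - 1.5i + 0.5j - k has j-coefficient y = 0.5 and k-coefficient z = -1, not both zero, so it does not lie in the complex subalgebra spanned by 1 and i.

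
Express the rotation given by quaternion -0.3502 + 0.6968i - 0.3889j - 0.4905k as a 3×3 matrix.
[[0.2163, -0.8855, -0.4112], [-0.1984, -0.4522, 0.8695], [-0.9559, -0.1065, -0.2735]]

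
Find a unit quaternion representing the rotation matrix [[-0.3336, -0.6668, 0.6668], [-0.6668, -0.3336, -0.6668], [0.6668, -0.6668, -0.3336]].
0.5774i - 0.5774j + 0.5774k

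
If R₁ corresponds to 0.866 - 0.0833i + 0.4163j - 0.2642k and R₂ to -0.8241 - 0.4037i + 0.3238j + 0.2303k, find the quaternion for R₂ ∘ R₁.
-0.8213 - 0.4624i - 0.1885j + 0.2761k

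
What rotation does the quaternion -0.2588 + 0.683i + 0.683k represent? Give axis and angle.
axis = (√2/2, 0, √2/2), θ = 7π/6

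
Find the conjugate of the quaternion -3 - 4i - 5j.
-3 + 4i + 5j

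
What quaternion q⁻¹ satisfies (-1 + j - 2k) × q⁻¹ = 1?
-0.1667 - 0.1667j + 0.3333k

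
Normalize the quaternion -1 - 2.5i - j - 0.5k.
-0.343 - 0.8575i - 0.343j - 0.1715k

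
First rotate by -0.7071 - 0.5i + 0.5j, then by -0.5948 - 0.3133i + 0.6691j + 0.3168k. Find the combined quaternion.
-0.0706 + 0.3605i - 0.9289j - 0.0461k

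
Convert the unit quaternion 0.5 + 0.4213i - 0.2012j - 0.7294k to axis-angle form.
axis = (0.4865, -0.2323, -0.8422), θ = 2π/3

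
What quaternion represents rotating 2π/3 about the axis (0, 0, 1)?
0.5 + 0.866k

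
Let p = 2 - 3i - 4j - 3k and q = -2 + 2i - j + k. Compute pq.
1 + 3i + 3j + 19k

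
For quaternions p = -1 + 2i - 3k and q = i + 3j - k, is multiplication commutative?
No: pq = -5 + 8i - 4j + 7k ≠ -5 - 10i - 2j - 5k = qp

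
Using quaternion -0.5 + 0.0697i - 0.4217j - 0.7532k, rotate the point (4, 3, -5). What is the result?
(-5.981, -1.18, -3.583)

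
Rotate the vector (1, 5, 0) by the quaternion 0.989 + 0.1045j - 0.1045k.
(1.99, 4.684, -0.316)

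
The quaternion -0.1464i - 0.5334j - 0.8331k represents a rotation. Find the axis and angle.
axis = (-0.1464, -0.5334, -0.8331), θ = π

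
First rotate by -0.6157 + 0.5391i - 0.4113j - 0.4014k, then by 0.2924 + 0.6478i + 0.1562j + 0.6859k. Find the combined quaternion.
-0.1897 - 0.0218i + 0.4134j - 0.8903k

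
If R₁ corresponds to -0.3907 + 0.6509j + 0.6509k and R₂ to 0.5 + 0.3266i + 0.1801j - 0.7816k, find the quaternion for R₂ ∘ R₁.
0.1962 + 0.4984i + 0.0425j + 0.8434k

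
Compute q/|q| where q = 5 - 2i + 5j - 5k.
0.5625 - 0.225i + 0.5625j - 0.5625k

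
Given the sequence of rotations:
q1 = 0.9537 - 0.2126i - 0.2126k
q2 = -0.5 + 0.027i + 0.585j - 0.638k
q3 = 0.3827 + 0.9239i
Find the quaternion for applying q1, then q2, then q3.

q2 · q1 = -0.6067 + 0.0077i + 0.6993j - 0.3778k
q3 · q2 · q1 = -0.2393 - 0.5576i + 0.6167j + 0.5015k
-0.2393 - 0.5576i + 0.6167j + 0.5015k


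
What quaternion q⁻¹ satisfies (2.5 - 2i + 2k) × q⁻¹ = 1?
0.1754 + 0.1404i - 0.1404k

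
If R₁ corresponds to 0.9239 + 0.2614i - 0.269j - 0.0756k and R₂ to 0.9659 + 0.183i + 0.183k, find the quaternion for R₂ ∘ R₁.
0.8584 + 0.4708i - 0.1982j + 0.0468k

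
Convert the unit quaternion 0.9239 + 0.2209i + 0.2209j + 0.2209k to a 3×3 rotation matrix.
[[0.8048, -0.3106, 0.5058], [0.5058, 0.8048, -0.3106], [-0.3106, 0.5058, 0.8048]]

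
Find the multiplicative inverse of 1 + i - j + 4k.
0.0526 - 0.0526i + 0.0526j - 0.2105k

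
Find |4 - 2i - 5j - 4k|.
√61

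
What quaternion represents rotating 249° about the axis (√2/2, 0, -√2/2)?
-0.5664 + 0.5827i - 0.5827k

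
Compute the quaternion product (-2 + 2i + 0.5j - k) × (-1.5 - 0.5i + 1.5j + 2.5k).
5.75 + 0.75i - 8.25j - 0.25k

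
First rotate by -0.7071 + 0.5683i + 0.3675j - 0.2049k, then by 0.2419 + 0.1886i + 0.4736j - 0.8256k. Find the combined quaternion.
-0.6214 + 0.2105i - 0.6765j + 0.3344k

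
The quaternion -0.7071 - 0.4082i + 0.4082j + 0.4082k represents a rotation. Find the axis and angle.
axis = (-√3/3, √3/3, √3/3), θ = 3π/2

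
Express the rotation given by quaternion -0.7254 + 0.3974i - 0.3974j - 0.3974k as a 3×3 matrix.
[[0.3683, -0.8924, 0.2607], [0.2607, 0.3683, 0.8924], [-0.8924, -0.2607, 0.3683]]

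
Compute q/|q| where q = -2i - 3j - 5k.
-0.3244i - 0.4867j - 0.8111k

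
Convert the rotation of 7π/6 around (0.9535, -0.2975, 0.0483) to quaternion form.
-0.2588 + 0.921i - 0.2874j + 0.0467k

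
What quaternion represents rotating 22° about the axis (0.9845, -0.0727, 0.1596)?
0.9816 + 0.1879i - 0.0139j + 0.0305k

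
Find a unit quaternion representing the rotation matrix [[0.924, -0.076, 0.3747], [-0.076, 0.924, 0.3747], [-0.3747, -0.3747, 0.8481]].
0.9613 - 0.1949i + 0.1949j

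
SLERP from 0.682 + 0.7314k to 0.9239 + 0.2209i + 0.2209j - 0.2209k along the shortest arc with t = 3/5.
0.9569 + 0.1513i + 0.1513j + 0.1963k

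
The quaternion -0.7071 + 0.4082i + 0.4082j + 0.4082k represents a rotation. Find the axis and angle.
axis = (√3/3, √3/3, √3/3), θ = 3π/2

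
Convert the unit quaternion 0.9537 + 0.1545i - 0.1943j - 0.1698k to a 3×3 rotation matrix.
[[0.8668, 0.2638, -0.4231], [-0.3839, 0.8946, -0.2287], [0.3181, 0.3607, 0.8768]]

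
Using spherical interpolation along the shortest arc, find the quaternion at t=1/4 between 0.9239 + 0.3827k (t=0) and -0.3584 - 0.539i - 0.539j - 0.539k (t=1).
0.8543 + 0.1587i + 0.1587j + 0.4688k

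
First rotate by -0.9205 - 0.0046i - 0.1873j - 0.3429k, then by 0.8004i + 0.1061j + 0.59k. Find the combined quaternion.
0.2259 - 0.6626i + 0.1741j - 0.6925k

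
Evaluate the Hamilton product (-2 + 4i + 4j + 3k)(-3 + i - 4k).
14 - 30i + 7j - 5k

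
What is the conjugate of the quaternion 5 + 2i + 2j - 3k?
5 - 2i - 2j + 3k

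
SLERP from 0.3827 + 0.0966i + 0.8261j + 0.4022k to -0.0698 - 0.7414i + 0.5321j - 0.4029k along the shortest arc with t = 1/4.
0.3119 - 0.1719i + 0.9097j + 0.2137k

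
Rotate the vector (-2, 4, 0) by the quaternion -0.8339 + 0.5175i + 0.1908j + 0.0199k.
(-0.93, 1.526, -4.1)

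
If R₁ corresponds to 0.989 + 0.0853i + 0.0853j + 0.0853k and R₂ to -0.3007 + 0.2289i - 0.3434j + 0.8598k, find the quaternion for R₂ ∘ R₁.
-0.361 + 0.0981i - 0.3115j + 0.8735k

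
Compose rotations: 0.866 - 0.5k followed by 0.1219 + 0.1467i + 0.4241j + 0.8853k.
0.5482 - 0.085i + 0.4406j + 0.7057k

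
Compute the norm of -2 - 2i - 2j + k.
√13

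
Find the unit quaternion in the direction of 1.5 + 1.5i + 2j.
0.5145 + 0.5145i + 0.686j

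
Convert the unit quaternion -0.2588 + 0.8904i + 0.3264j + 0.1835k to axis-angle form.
axis = (0.9218, 0.3379, 0.19), θ = 7π/6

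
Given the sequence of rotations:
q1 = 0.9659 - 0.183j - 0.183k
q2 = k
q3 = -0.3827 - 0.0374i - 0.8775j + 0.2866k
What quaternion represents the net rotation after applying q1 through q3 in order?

q2 · q1 = 0.183 + 0.183i + 0.9659k
q3 · q2 · q1 = -0.34 - 0.9245i - 0.072j - 0.1566k
-0.34 - 0.9245i - 0.072j - 0.1566k


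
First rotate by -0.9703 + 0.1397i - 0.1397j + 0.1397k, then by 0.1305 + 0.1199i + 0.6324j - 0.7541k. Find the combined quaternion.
0.0503 - 0.1151i - 0.7539j + 0.6448k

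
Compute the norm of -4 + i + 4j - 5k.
√58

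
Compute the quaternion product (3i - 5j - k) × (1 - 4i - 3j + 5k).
2 - 25i - 16j - 30k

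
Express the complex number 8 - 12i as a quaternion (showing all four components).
8 - 12i + 0j + 0k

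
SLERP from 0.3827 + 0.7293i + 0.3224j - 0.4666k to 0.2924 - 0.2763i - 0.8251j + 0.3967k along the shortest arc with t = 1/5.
0.2572 + 0.6869i + 0.4696j - 0.4914k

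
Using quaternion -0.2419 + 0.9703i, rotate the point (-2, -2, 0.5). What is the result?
(-2, 2.001, 0.497)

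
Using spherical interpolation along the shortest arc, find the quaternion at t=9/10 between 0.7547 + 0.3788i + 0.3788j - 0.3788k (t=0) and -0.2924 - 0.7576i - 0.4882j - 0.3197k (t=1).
0.3599 + 0.7478i + 0.4976j + 0.2525k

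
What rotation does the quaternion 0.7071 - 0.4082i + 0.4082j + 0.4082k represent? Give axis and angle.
axis = (-√3/3, √3/3, √3/3), θ = π/2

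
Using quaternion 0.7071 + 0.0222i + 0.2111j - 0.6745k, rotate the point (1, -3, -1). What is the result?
(-3.157, -0.896, -0.478)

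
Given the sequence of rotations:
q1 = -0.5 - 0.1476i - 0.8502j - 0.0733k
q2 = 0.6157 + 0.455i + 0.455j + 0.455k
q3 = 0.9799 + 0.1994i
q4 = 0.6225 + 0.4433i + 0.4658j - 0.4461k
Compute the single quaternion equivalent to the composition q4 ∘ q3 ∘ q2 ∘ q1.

q2 · q1 = 0.1795 + 0.0351i - 0.7848j - 0.5923k
q3 · q2 · q1 = 0.1689 + 0.0702i - 0.6509j - 0.7369k
q4 · q3 · q2 · q1 = 0.0485 - 0.515i - 0.0312j - 0.8553k
0.0485 - 0.515i - 0.0312j - 0.8553k


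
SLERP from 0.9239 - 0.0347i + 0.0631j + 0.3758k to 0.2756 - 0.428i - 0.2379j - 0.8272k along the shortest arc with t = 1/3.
0.6499 + 0.1779i + 0.1687j + 0.7194k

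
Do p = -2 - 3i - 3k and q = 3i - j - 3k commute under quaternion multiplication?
No: pq = -9i - 16j + 9k ≠ -3i + 20j + 3k = qp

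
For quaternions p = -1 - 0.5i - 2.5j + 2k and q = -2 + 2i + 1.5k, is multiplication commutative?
No: pq = -4.75i + 9.75j - 0.5k ≠ 2.75i + 0.25j - 10.5k = qp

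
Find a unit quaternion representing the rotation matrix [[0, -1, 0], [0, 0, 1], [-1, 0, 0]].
0.5 - 0.5i + 0.5j + 0.5k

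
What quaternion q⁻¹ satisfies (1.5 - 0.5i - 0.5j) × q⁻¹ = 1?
0.5455 + 0.1818i + 0.1818j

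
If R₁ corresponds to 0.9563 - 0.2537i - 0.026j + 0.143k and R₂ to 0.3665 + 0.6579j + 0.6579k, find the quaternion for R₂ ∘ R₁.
0.2735 + 0.0182i + 0.4527j + 0.8485k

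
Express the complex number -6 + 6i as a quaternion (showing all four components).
-6 + 6i + 0j + 0k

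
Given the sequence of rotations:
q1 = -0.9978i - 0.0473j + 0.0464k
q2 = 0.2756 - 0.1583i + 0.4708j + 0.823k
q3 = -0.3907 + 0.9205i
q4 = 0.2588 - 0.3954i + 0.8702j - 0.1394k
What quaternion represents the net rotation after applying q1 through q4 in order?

q2 · q1 = -0.1739 - 0.2142i - 0.8269j + 0.49k
q3 · q2 · q1 = 0.2651 - 0.0764i - 0.128j - 0.9526k
q4 · q3 · q2 · q1 = 0.017 - 0.9714i - 0.1684j - 0.1664k
0.017 - 0.9714i - 0.1684j - 0.1664k


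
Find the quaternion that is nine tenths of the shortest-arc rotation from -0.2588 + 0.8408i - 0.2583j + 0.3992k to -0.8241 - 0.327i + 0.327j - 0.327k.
0.7521 + 0.4248i - 0.3468j + 0.3656k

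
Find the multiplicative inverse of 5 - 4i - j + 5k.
0.0746 + 0.0597i + 0.0149j - 0.0746k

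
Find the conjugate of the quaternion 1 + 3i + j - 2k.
1 - 3i - j + 2k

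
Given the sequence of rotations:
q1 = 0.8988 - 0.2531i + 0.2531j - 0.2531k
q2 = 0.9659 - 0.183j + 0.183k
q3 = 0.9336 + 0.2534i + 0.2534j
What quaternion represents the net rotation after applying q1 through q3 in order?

q2 · q1 = 0.9608 - 0.2445i + 0.0337j - 0.1263k
q3 · q2 · q1 = 0.9504 - 0.0168i + 0.3069j - 0.0474k
0.9504 - 0.0168i + 0.3069j - 0.0474k


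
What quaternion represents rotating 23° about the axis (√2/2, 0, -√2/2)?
0.9799 + 0.141i - 0.141k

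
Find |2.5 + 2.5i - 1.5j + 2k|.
4.33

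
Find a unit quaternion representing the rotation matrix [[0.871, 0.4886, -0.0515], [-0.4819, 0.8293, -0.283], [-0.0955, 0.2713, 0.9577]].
0.9563 + 0.1449i + 0.0115j - 0.2537k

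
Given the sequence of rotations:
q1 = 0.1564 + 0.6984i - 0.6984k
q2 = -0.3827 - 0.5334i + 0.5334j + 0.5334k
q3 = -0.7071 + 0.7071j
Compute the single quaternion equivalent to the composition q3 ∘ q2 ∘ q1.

q2 · q1 = 0.6852 - 0.7232i + 0.0834j - 0.0218k
q3 · q2 · q1 = -0.5435 + 0.496i + 0.4255j + 0.5268k
-0.5435 + 0.496i + 0.4255j + 0.5268k


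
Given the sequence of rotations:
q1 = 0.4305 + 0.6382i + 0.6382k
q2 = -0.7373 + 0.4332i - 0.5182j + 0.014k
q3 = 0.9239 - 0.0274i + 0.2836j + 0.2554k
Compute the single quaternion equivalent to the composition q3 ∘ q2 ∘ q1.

q2 · q1 = -0.6028 - 0.6148i - 0.4906j - 0.1338k
q3 · q2 · q1 = -0.4005 - 0.4641i - 0.7849j - 0.0898k
-0.4005 - 0.4641i - 0.7849j - 0.0898k


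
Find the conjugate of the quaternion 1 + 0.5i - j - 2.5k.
1 - 0.5i + j + 2.5k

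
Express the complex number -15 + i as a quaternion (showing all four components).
-15 + i + 0j + 0k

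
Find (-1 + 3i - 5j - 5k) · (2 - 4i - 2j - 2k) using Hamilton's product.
-10 + 10i + 18j - 34k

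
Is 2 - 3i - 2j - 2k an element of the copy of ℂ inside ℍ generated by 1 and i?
No. The quaternion 2 - 3i - 2j - 2k has j-coefficient y = -2 and k-coefficient z = -2, not both zero, so it does not lie in the complex subalgebra spanned by 1 and i.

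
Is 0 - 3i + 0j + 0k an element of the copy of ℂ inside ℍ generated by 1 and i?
Yes. The quaternion -3i has j- and k-coefficients y = z = 0, so it lies in the complex subalgebra spanned by 1 and i.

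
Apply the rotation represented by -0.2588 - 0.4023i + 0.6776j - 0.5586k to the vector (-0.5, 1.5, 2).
(-0.783, -1.724, -1.707)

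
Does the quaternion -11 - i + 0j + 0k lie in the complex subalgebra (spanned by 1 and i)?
Yes. The quaternion -11 - i has j- and k-coefficients y = z = 0, so it lies in the complex subalgebra spanned by 1 and i.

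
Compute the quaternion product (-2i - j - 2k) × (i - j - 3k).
-5 + i - 8j + 3k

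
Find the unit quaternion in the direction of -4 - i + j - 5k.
-0.61 - 0.1525i + 0.1525j - 0.7625k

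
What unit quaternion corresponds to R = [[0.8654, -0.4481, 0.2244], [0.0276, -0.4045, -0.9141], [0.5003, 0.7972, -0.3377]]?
0.5299 + 0.8074i - 0.1302j + 0.2244k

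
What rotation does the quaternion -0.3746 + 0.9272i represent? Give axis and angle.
axis = (1, 0, 0), θ = 224°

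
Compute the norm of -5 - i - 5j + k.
√52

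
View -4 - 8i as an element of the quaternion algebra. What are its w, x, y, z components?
-4 - 8i + 0j + 0k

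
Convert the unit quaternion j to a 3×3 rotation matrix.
[[-1, 0, 0], [0, 1, 0], [0, 0, -1]]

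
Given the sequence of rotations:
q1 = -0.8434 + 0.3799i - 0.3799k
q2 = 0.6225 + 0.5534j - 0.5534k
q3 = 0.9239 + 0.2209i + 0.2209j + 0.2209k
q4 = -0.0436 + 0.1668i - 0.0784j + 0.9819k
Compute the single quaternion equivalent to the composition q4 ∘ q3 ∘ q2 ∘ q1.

q2 · q1 = -0.7353 + 0.0263i - 0.677j + 0.02k
q3 · q2 · q1 = -0.54 + 0.0158i - 0.7865j - 0.2993k
q4 · q3 · q2 · q1 = 0.2531 + 0.705i + 0.1421j - 0.6471k
0.2531 + 0.705i + 0.1421j - 0.6471k


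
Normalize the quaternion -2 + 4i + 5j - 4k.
-0.2561 + 0.5121i + 0.6402j - 0.5121k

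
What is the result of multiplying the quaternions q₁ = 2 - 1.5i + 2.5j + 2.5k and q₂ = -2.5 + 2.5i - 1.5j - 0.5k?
3.75 + 11.25i - 3.75j - 11.25k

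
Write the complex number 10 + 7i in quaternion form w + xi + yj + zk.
10 + 7i + 0j + 0k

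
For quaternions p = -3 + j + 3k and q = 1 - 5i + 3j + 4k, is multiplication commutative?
No: pq = -18 + 10i - 23j - 4k ≠ -18 + 20i + 7j - 14k = qp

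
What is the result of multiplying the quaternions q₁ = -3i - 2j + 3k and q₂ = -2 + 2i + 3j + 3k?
3 - 9i + 19j - 11k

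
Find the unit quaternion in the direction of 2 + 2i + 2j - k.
0.5547 + 0.5547i + 0.5547j - 0.2774k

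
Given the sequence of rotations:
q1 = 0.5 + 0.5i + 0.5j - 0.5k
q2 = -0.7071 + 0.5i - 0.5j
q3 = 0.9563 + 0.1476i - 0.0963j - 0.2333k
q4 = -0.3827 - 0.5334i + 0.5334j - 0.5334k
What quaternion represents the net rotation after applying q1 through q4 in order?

q2 · q1 = -0.3535 + 0.1464i - 0.3535j + 0.8536k
q3 · q2 · q1 = -0.1946 - 0.0768i - 0.4642j + 0.8607k
q4 · q3 · q2 · q1 = 0.7402 + 0.3447i + 0.5739j + 0.063k
0.7402 + 0.3447i + 0.5739j + 0.063k


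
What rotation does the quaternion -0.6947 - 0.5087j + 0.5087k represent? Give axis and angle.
axis = (0, -√2/2, √2/2), θ = 268°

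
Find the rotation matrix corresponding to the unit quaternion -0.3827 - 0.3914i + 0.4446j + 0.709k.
[[-0.4007, 0.1946, -0.8953], [-0.8907, -0.3117, 0.3309], [-0.2147, 0.93, 0.2983]]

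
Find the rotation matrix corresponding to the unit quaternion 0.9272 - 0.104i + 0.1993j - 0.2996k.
[[0.741, 0.5141, 0.4319], [-0.597, 0.7988, 0.0734], [-0.3073, -0.3123, 0.8989]]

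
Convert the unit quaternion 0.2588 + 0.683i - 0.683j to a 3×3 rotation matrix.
[[0.067, -0.933, -0.3535], [-0.933, 0.067, -0.3535], [0.3535, 0.3535, -0.866]]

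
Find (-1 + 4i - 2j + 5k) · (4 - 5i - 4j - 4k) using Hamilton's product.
28 + 49i - 13j - 2k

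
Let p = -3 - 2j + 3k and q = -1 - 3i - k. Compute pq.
6 + 11i - 7j - 6k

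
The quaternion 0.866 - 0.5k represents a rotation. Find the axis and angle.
axis = (0, 0, -1), θ = π/3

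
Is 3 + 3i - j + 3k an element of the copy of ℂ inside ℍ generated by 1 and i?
No. The quaternion 3 + 3i - j + 3k has j-coefficient y = -1 and k-coefficient z = 3, not both zero, so it does not lie in the complex subalgebra spanned by 1 and i.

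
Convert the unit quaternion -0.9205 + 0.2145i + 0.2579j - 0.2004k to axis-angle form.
axis = (0.5489, 0.66, -0.5129), θ = 314°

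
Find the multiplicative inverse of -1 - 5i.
-0.0385 + 0.1923i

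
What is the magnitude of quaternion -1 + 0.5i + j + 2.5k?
2.915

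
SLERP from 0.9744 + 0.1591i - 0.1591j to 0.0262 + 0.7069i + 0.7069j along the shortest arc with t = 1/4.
0.9031 + 0.4123i + 0.1206j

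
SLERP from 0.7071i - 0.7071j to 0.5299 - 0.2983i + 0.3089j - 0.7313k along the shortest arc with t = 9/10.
-0.4982 + 0.3685i - 0.3785j + 0.6876k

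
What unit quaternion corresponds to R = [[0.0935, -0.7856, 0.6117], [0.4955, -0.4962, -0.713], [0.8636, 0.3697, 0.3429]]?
0.4848 + 0.5583i - 0.1299j + 0.6606k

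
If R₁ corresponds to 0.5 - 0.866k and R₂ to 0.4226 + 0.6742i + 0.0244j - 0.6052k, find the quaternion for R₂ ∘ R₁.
-0.3128 + 0.316i + 0.5961j - 0.6686k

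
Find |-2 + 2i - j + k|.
√10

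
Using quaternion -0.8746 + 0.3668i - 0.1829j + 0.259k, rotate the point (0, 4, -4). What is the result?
(-0.764, 0.2, -5.601)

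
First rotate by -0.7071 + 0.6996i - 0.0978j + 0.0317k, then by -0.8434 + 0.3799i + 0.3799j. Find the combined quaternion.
0.3677 - 0.8466i - 0.1982j - 0.3297k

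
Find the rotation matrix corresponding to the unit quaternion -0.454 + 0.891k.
[[-0.5878, 0.809, 0], [-0.809, -0.5878, 0], [0, 0, 1]]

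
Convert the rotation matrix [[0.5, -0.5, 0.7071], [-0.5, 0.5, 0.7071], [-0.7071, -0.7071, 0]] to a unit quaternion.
0.7071 - 0.5i + 0.5j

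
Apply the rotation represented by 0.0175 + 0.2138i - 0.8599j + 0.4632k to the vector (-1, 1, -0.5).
(0.44, 1.233, -0.732)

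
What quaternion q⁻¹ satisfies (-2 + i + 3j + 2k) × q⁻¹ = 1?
-0.1111 - 0.0556i - 0.1667j - 0.1111k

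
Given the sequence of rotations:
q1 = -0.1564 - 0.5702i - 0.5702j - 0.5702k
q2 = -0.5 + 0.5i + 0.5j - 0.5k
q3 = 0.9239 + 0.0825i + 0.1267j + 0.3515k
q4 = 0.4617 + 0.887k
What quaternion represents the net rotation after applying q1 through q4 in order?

q2 · q1 = 0.3633 - 0.3633i + 0.7771j + 0.3633k
q3 · q2 · q1 = 0.1395 - 0.5328i + 0.6063j + 0.5735k
q4 · q3 · q2 · q1 = -0.4443 - 0.7838i - 0.1927j + 0.3885k
-0.4443 - 0.7838i - 0.1927j + 0.3885k
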